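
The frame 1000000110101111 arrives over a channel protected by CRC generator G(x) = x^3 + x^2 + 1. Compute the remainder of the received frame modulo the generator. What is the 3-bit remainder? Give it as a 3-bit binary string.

Modulo-2 division of 1000000110101111 by 1101:
  pos 0: 1000 XOR 1101 = 0101
  pos 1: 1010 XOR 1101 = 0111
  pos 2: 1110 XOR 1101 = 0011
  pos 4: 1101 XOR 1101 = 0000
  pos 8: 1010 XOR 1101 = 0111
  pos 9: 1111 XOR 1101 = 0010
  pos 11: 1011 XOR 1101 = 0110
  pos 12: 1101 XOR 1101 = 0000
Remainder = 000 (zero — the frame passes the CRC check).

000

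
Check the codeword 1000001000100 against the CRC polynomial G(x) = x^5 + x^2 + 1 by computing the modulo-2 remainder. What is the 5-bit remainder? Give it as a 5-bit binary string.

Modulo-2 division of 1000001000100 by 100101:
  pos 0: 100000 XOR 100101 = 000101
  pos 3: 101100 XOR 100101 = 001001
  pos 5: 100101 XOR 100101 = 000000
Remainder = 00000 (zero — the frame passes the CRC check).

00000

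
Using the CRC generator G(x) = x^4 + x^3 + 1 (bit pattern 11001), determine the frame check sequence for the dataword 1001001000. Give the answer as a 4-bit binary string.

Append 4 zeros: 10010010000000. Divide by 11001 (XOR where the leading bit is 1):
  pos 0: 10010 XOR 11001 = 01011
  pos 1: 10110 XOR 11001 = 01111
  pos 2: 11111 XOR 11001 = 00110
  pos 4: 11000 XOR 11001 = 00001
  pos 8: 10000 XOR 11001 = 01001
  pos 9: 10010 XOR 11001 = 01011
Remainder (last 4 bits) = 1011. This is the CRC / FCS.

1011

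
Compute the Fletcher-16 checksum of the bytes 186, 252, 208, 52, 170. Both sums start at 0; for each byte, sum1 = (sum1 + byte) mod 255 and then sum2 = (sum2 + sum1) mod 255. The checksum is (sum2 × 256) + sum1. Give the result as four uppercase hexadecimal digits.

Running sums (mod 255):
  after byte 0 (186): sum1=186, sum2=186
  after byte 1 (252): sum1=183, sum2=114
  after byte 2 (208): sum1=136, sum2=250
  after byte 3 (52): sum1=188, sum2=183
  after byte 4 (170): sum1=103, sum2=31
Checksum = sum2·256 + sum1 = 31·256 + 103 = 8039 = 0x1F67.

1F67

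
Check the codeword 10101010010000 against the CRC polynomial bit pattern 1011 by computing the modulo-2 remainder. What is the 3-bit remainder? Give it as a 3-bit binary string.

000

Modulo-2 division of 10101010010000 by 1011:
  pos 0: 1010 XOR 1011 = 0001
  pos 3: 1101 XOR 1011 = 0110
  pos 4: 1100 XOR 1011 = 0111
  pos 5: 1110 XOR 1011 = 0101
  pos 6: 1011 XOR 1011 = 0000
Remainder = 000 (zero — the frame passes the CRC check).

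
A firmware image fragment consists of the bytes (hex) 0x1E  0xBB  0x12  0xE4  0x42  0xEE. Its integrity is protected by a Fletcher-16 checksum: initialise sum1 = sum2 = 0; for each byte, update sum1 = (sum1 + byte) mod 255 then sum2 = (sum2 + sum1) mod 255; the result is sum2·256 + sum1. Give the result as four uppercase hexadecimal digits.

C902

Running sums (mod 255):
  after byte 0 (0x1E): sum1=30, sum2=30
  after byte 1 (0xBB): sum1=217, sum2=247
  after byte 2 (0x12): sum1=235, sum2=227
  after byte 3 (0xE4): sum1=208, sum2=180
  after byte 4 (0x42): sum1=19, sum2=199
  after byte 5 (0xEE): sum1=2, sum2=201
Checksum = sum2·256 + sum1 = 201·256 + 2 = 51458 = 0xC902.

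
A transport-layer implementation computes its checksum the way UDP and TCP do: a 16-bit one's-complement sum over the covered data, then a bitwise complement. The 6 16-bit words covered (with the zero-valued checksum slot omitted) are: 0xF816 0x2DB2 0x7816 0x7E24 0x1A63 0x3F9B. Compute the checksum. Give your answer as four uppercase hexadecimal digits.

One's-complement addition (fold any carry out of bit 15 back into bit 0):
  0xF816 + 0x2DB2 = 0x125C8 → wrap carry → 0x25C9
  0x25C9 + 0x7816 = 0x09DDF
  0x9DDF + 0x7E24 = 0x11C03 → wrap carry → 0x1C04
  0x1C04 + 0x1A63 = 0x03667
  0x3667 + 0x3F9B = 0x07602
One's-complement sum = 0x7602.
Checksum = ~0x7602 & 0xFFFF = 0x89FD.

89FD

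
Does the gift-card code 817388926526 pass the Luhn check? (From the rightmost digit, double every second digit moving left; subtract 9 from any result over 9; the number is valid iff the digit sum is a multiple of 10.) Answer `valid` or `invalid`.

valid

From the right, keep odd positions and double even positions (subtract 9 from any doubled value over 9):
  doubled (positions 2,4,...): 4 3 9 7 5 7 → sum 35
  kept (positions 1,3,...): 6 5 2 8 3 1 → sum 25
Total = 60.
60 mod 10 = 0, so the number is valid.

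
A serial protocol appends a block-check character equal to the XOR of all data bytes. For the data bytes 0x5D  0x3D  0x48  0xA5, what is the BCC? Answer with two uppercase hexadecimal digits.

XOR the bytes together:
  start with 0x5D
  0x5D ⊕ 0x3D = 0x60
  0x60 ⊕ 0x48 = 0x28
  0x28 ⊕ 0xA5 = 0x8D

8D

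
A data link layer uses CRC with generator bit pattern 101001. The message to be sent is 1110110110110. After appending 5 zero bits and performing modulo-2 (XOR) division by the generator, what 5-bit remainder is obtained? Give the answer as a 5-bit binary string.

01000

Append 5 zeros: 111011011011000000. Divide by 101001 (XOR where the leading bit is 1):
  pos 0: 111011 XOR 101001 = 010010
  pos 1: 100100 XOR 101001 = 001101
  pos 3: 110111 XOR 101001 = 011110
  pos 4: 111100 XOR 101001 = 010101
  pos 5: 101011 XOR 101001 = 000010
  pos 9: 101000 XOR 101001 = 000001
Remainder (last 5 bits) = 01000. This is the CRC / FCS.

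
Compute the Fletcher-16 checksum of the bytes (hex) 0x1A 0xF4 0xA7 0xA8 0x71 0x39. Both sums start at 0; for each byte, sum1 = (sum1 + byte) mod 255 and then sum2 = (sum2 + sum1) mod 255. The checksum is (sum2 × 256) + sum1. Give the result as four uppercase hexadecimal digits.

1A0A

Running sums (mod 255):
  after byte 0 (0x1A): sum1=26, sum2=26
  after byte 1 (0xF4): sum1=15, sum2=41
  after byte 2 (0xA7): sum1=182, sum2=223
  after byte 3 (0xA8): sum1=95, sum2=63
  after byte 4 (0x71): sum1=208, sum2=16
  after byte 5 (0x39): sum1=10, sum2=26
Checksum = sum2·256 + sum1 = 26·256 + 10 = 6666 = 0x1A0A.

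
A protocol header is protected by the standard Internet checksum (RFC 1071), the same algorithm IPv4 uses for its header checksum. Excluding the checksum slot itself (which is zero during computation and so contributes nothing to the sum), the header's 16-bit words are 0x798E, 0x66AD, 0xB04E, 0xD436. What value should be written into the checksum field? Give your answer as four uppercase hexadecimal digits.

9B3E

One's-complement addition (fold any carry out of bit 15 back into bit 0):
  0x798E + 0x66AD = 0x0E03B
  0xE03B + 0xB04E = 0x19089 → wrap carry → 0x908A
  0x908A + 0xD436 = 0x164C0 → wrap carry → 0x64C1
One's-complement sum = 0x64C1.
Checksum = ~0x64C1 & 0xFFFF = 0x9B3E.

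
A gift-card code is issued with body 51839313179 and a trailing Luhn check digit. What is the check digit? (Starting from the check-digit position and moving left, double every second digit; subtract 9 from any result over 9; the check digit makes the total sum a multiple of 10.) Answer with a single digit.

3

Partial digits right→left: 9 7 1 3 1 3 9 3 8 1 5
Double every second digit counting from the check-digit position (so the 1st, 3rd, 5th, ... of the partial from the right).
  doubled (with −9 where >9): 9 2 2 9 7 1 → sum 30
  kept as-is: 7 3 3 3 1 → sum 17
Total = 30 + 17 = 47.
Check digit = (10 − (47 mod 10)) mod 10 = 3.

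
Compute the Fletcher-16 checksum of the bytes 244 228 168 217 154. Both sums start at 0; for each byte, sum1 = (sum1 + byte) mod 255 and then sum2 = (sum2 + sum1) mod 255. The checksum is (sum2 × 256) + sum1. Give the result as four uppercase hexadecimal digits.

Running sums (mod 255):
  after byte 0 (244): sum1=244, sum2=244
  after byte 1 (228): sum1=217, sum2=206
  after byte 2 (168): sum1=130, sum2=81
  after byte 3 (217): sum1=92, sum2=173
  after byte 4 (154): sum1=246, sum2=164
Checksum = sum2·256 + sum1 = 164·256 + 246 = 42230 = 0xA4F6.

A4F6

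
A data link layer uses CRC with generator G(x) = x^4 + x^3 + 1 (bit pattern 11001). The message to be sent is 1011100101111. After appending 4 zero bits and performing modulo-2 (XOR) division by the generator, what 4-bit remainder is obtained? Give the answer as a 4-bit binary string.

Append 4 zeros: 10111001011110000. Divide by 11001 (XOR where the leading bit is 1):
  pos 0: 10111 XOR 11001 = 01110
  pos 1: 11100 XOR 11001 = 00101
  pos 3: 10101 XOR 11001 = 01100
  pos 4: 11000 XOR 11001 = 00001
  pos 8: 11111 XOR 11001 = 00110
  pos 10: 11000 XOR 11001 = 00001
Remainder (last 4 bits) = 0100. This is the CRC / FCS.

0100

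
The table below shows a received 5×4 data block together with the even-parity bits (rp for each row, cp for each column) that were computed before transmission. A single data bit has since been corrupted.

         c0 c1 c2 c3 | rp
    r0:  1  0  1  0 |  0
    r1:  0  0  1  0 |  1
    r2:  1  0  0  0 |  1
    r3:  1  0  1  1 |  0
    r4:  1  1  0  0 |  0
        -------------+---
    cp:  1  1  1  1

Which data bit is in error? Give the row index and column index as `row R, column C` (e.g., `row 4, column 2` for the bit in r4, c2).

Recompute each row's even parity and compare to rp:
  r0: data parity 0, sent rp 0 → ok
  r1: data parity 1, sent rp 1 → ok
  r2: data parity 1, sent rp 1 → ok
  r3: data parity 1, sent rp 0 → mismatch
  r4: data parity 0, sent rp 0 → ok
Recompute each column's even parity and compare to cp:
  c0: data parity 0, sent cp 1 → mismatch
  c1: data parity 1, sent cp 1 → ok
  c2: data parity 1, sent cp 1 → ok
  c3: data parity 1, sent cp 1 → ok
Exactly one row (r3) and one column (c0) fail → the flipped bit is at their intersection.

row 3, column 0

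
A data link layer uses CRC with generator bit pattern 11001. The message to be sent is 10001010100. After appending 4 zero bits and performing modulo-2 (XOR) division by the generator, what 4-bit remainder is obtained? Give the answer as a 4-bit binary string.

0111

Append 4 zeros: 100010101000000. Divide by 11001 (XOR where the leading bit is 1):
  pos 0: 10001 XOR 11001 = 01000
  pos 1: 10000 XOR 11001 = 01001
  pos 2: 10011 XOR 11001 = 01010
  pos 3: 10100 XOR 11001 = 01101
  pos 4: 11011 XOR 11001 = 00010
  pos 7: 10000 XOR 11001 = 01001
  pos 8: 10010 XOR 11001 = 01011
  pos 9: 10110 XOR 11001 = 01111
  pos 10: 11110 XOR 11001 = 00111
Remainder (last 4 bits) = 0111. This is the CRC / FCS.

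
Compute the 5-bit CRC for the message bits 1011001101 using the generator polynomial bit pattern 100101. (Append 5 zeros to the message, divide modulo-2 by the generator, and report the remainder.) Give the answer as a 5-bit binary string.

01000

Append 5 zeros: 101100110100000. Divide by 100101 (XOR where the leading bit is 1):
  pos 0: 101100 XOR 100101 = 001001
  pos 2: 100111 XOR 100101 = 000010
  pos 6: 100100 XOR 100101 = 000001
Remainder (last 5 bits) = 01000. This is the CRC / FCS.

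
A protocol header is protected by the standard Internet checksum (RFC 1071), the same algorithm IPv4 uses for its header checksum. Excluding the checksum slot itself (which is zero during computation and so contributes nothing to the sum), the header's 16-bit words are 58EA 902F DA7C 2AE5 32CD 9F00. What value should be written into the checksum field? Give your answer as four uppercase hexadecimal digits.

3FB6

One's-complement addition (fold any carry out of bit 15 back into bit 0):
  0x58EA + 0x902F = 0x0E919
  0xE919 + 0xDA7C = 0x1C395 → wrap carry → 0xC396
  0xC396 + 0x2AE5 = 0x0EE7B
  0xEE7B + 0x32CD = 0x12148 → wrap carry → 0x2149
  0x2149 + 0x9F00 = 0x0C049
One's-complement sum = 0xC049.
Checksum = ~0xC049 & 0xFFFF = 0x3FB6.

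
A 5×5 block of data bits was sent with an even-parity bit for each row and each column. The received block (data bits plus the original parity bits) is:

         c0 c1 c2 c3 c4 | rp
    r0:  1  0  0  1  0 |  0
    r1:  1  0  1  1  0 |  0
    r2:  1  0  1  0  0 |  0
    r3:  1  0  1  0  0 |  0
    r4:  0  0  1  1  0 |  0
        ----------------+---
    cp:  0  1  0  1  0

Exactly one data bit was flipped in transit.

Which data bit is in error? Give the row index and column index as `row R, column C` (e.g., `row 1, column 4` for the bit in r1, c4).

Recompute each row's even parity and compare to rp:
  r0: data parity 0, sent rp 0 → ok
  r1: data parity 1, sent rp 0 → mismatch
  r2: data parity 0, sent rp 0 → ok
  r3: data parity 0, sent rp 0 → ok
  r4: data parity 0, sent rp 0 → ok
Recompute each column's even parity and compare to cp:
  c0: data parity 0, sent cp 0 → ok
  c1: data parity 0, sent cp 1 → mismatch
  c2: data parity 0, sent cp 0 → ok
  c3: data parity 1, sent cp 1 → ok
  c4: data parity 0, sent cp 0 → ok
Exactly one row (r1) and one column (c1) fail → the flipped bit is at their intersection.

row 1, column 1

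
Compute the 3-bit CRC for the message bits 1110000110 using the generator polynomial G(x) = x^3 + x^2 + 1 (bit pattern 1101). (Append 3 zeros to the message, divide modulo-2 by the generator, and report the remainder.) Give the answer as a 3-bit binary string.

101

Append 3 zeros: 1110000110000. Divide by 1101 (XOR where the leading bit is 1):
  pos 0: 1110 XOR 1101 = 0011
  pos 2: 1100 XOR 1101 = 0001
  pos 5: 1011 XOR 1101 = 0110
  pos 6: 1100 XOR 1101 = 0001
  pos 9: 1000 XOR 1101 = 0101
Remainder (last 3 bits) = 101. This is the CRC / FCS.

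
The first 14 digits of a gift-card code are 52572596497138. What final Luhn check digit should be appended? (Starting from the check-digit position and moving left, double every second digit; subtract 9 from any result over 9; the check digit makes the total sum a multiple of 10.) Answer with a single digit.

Partial digits right→left: 8 3 1 7 9 4 6 9 5 2 7 5 2 5
Double every second digit counting from the check-digit position (so the 1st, 3rd, 5th, ... of the partial from the right).
  doubled (with −9 where >9): 7 2 9 3 1 5 4 → sum 31
  kept as-is: 3 7 4 9 2 5 5 → sum 35
Total = 31 + 35 = 66.
Check digit = (10 − (66 mod 10)) mod 10 = 4.

4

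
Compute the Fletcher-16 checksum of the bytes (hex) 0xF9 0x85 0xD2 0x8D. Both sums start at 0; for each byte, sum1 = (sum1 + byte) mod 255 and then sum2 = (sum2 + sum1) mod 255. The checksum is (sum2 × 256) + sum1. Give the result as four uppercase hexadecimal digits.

Running sums (mod 255):
  after byte 0 (0xF9): sum1=249, sum2=249
  after byte 1 (0x85): sum1=127, sum2=121
  after byte 2 (0xD2): sum1=82, sum2=203
  after byte 3 (0x8D): sum1=223, sum2=171
Checksum = sum2·256 + sum1 = 171·256 + 223 = 43999 = 0xABDF.

ABDF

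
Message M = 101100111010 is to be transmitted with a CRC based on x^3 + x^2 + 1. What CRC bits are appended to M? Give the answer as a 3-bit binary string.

111

Append 3 zeros: 101100111010000. Divide by 1101 (XOR where the leading bit is 1):
  pos 0: 1011 XOR 1101 = 0110
  pos 1: 1100 XOR 1101 = 0001
  pos 4: 1011 XOR 1101 = 0110
  pos 5: 1101 XOR 1101 = 0000
  pos 10: 1000 XOR 1101 = 0101
  pos 11: 1010 XOR 1101 = 0111
Remainder (last 3 bits) = 111. This is the CRC / FCS.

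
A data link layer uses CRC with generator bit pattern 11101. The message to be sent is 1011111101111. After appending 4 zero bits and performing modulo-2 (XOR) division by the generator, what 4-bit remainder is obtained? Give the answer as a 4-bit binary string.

Append 4 zeros: 10111111011110000. Divide by 11101 (XOR where the leading bit is 1):
  pos 0: 10111 XOR 11101 = 01010
  pos 1: 10101 XOR 11101 = 01000
  pos 2: 10001 XOR 11101 = 01100
  pos 3: 11001 XOR 11101 = 00100
  pos 5: 10001 XOR 11101 = 01100
  pos 6: 11001 XOR 11101 = 00100
  pos 8: 10011 XOR 11101 = 01110
  pos 9: 11100 XOR 11101 = 00001
Remainder (last 4 bits) = 1000. This is the CRC / FCS.

1000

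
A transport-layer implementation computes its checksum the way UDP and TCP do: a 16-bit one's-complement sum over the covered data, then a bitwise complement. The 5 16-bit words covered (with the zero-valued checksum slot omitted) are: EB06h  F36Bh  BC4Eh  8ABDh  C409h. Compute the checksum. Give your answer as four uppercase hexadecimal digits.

One's-complement addition (fold any carry out of bit 15 back into bit 0):
  0xEB06 + 0xF36B = 0x1DE71 → wrap carry → 0xDE72
  0xDE72 + 0xBC4E = 0x19AC0 → wrap carry → 0x9AC1
  0x9AC1 + 0x8ABD = 0x1257E → wrap carry → 0x257F
  0x257F + 0xC409 = 0x0E988
One's-complement sum = 0xE988.
Checksum = ~0xE988 & 0xFFFF = 0x1677.

1677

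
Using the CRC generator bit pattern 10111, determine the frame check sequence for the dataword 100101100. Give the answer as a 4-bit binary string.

0000

Append 4 zeros: 1001011000000. Divide by 10111 (XOR where the leading bit is 1):
  pos 0: 10010 XOR 10111 = 00101
  pos 2: 10111 XOR 10111 = 00000
Remainder (last 4 bits) = 0000. This is the CRC / FCS.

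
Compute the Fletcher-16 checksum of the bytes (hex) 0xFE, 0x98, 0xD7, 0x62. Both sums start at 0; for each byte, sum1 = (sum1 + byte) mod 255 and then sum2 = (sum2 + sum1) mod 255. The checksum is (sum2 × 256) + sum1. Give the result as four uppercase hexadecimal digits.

D7D1

Running sums (mod 255):
  after byte 0 (0xFE): sum1=254, sum2=254
  after byte 1 (0x98): sum1=151, sum2=150
  after byte 2 (0xD7): sum1=111, sum2=6
  after byte 3 (0x62): sum1=209, sum2=215
Checksum = sum2·256 + sum1 = 215·256 + 209 = 55249 = 0xD7D1.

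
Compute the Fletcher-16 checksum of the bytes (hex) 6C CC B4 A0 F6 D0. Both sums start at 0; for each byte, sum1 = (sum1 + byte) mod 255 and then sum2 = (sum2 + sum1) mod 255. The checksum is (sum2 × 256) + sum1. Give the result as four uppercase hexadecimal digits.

FD56

Running sums (mod 255):
  after byte 0 (6C): sum1=108, sum2=108
  after byte 1 (CC): sum1=57, sum2=165
  after byte 2 (B4): sum1=237, sum2=147
  after byte 3 (A0): sum1=142, sum2=34
  after byte 4 (F6): sum1=133, sum2=167
  after byte 5 (D0): sum1=86, sum2=253
Checksum = sum2·256 + sum1 = 253·256 + 86 = 64854 = 0xFD56.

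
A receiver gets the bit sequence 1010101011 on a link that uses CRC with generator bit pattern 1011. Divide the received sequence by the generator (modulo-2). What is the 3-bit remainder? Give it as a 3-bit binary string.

010

Modulo-2 division of 1010101011 by 1011:
  pos 0: 1010 XOR 1011 = 0001
  pos 3: 1101 XOR 1011 = 0110
  pos 4: 1100 XOR 1011 = 0111
  pos 5: 1111 XOR 1011 = 0100
  pos 6: 1001 XOR 1011 = 0010
Remainder = 010 (nonzero — an error is detected).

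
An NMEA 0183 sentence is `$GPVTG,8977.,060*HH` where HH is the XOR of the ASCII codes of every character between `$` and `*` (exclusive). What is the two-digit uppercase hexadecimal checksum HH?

4B

XOR the ASCII codes of the payload characters:
  'G' = 0x47 → acc = 0x47
  'P' = 0x50 → acc = 0x17
  'V' = 0x56 → acc = 0x41
  'T' = 0x54 → acc = 0x15
  'G' = 0x47 → acc = 0x52
  ',' = 0x2C → acc = 0x7E
  '8' = 0x38 → acc = 0x46
  '9' = 0x39 → acc = 0x7F
  '7' = 0x37 → acc = 0x48
  '7' = 0x37 → acc = 0x7F
  '.' = 0x2E → acc = 0x51
  ',' = 0x2C → acc = 0x7D
  '0' = 0x30 → acc = 0x4D
  '6' = 0x36 → acc = 0x7B
  '0' = 0x30 → acc = 0x4B
Checksum = 0x4B.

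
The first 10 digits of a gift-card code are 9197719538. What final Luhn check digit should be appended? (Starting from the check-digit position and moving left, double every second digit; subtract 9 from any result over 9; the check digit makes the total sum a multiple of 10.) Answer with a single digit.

6

Partial digits right→left: 8 3 5 9 1 7 7 9 1 9
Double every second digit counting from the check-digit position (so the 1st, 3rd, 5th, ... of the partial from the right).
  doubled (with −9 where >9): 7 1 2 5 2 → sum 17
  kept as-is: 3 9 7 9 9 → sum 37
Total = 17 + 37 = 54.
Check digit = (10 − (54 mod 10)) mod 10 = 6.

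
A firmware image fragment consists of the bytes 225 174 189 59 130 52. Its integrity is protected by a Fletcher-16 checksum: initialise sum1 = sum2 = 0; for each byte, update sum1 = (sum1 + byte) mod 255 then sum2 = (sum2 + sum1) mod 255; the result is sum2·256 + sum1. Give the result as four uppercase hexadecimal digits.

9640

Running sums (mod 255):
  after byte 0 (225): sum1=225, sum2=225
  after byte 1 (174): sum1=144, sum2=114
  after byte 2 (189): sum1=78, sum2=192
  after byte 3 (59): sum1=137, sum2=74
  after byte 4 (130): sum1=12, sum2=86
  after byte 5 (52): sum1=64, sum2=150
Checksum = sum2·256 + sum1 = 150·256 + 64 = 38464 = 0x9640.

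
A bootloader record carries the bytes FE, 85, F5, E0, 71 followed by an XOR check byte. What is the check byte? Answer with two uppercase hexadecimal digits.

XOR the bytes together:
  start with 0xFE
  0xFE ⊕ 0x85 = 0x7B
  0x7B ⊕ 0xF5 = 0x8E
  0x8E ⊕ 0xE0 = 0x6E
  0x6E ⊕ 0x71 = 0x1F

1F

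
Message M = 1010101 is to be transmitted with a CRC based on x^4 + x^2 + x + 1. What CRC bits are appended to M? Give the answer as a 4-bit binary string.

0110

Append 4 zeros: 10101010000. Divide by 10111 (XOR where the leading bit is 1):
  pos 0: 10101 XOR 10111 = 00010
  pos 3: 10010 XOR 10111 = 00101
  pos 5: 10100 XOR 10111 = 00011
Remainder (last 4 bits) = 0110. This is the CRC / FCS.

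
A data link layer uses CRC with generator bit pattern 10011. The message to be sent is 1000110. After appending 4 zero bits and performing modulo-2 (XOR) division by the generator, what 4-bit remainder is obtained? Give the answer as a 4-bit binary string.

1101

Append 4 zeros: 10001100000. Divide by 10011 (XOR where the leading bit is 1):
  pos 0: 10001 XOR 10011 = 00010
  pos 3: 10100 XOR 10011 = 00111
  pos 5: 11100 XOR 10011 = 01111
  pos 6: 11110 XOR 10011 = 01101
Remainder (last 4 bits) = 1101. This is the CRC / FCS.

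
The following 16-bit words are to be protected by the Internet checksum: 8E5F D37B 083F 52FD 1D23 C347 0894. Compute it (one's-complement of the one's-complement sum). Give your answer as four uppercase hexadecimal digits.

59E9

One's-complement addition (fold any carry out of bit 15 back into bit 0):
  0x8E5F + 0xD37B = 0x161DA → wrap carry → 0x61DB
  0x61DB + 0x083F = 0x06A1A
  0x6A1A + 0x52FD = 0x0BD17
  0xBD17 + 0x1D23 = 0x0DA3A
  0xDA3A + 0xC347 = 0x19D81 → wrap carry → 0x9D82
  0x9D82 + 0x0894 = 0x0A616
One's-complement sum = 0xA616.
Checksum = ~0xA616 & 0xFFFF = 0x59E9.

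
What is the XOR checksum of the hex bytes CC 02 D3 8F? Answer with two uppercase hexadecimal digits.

92

XOR the bytes together:
  start with 0xCC
  0xCC ⊕ 0x02 = 0xCE
  0xCE ⊕ 0xD3 = 0x1D
  0x1D ⊕ 0x8F = 0x92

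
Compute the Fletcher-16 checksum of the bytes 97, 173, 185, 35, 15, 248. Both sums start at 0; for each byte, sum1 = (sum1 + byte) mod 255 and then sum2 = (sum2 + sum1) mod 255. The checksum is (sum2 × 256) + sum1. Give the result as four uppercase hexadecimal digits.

14F3

Running sums (mod 255):
  after byte 0 (97): sum1=97, sum2=97
  after byte 1 (173): sum1=15, sum2=112
  after byte 2 (185): sum1=200, sum2=57
  after byte 3 (35): sum1=235, sum2=37
  after byte 4 (15): sum1=250, sum2=32
  after byte 5 (248): sum1=243, sum2=20
Checksum = sum2·256 + sum1 = 20·256 + 243 = 5363 = 0x14F3.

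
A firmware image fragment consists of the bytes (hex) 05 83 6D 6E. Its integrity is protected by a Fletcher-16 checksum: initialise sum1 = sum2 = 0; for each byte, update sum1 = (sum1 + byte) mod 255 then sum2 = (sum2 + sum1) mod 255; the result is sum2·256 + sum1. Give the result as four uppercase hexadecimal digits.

E764

Running sums (mod 255):
  after byte 0 (05): sum1=5, sum2=5
  after byte 1 (83): sum1=136, sum2=141
  after byte 2 (6D): sum1=245, sum2=131
  after byte 3 (6E): sum1=100, sum2=231
Checksum = sum2·256 + sum1 = 231·256 + 100 = 59236 = 0xE764.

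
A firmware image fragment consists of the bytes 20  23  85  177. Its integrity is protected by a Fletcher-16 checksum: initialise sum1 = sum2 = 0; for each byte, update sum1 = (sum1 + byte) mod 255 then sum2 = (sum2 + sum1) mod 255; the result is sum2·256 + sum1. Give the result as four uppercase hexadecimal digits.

Running sums (mod 255):
  after byte 0 (20): sum1=20, sum2=20
  after byte 1 (23): sum1=43, sum2=63
  after byte 2 (85): sum1=128, sum2=191
  after byte 3 (177): sum1=50, sum2=241
Checksum = sum2·256 + sum1 = 241·256 + 50 = 61746 = 0xF132.

F132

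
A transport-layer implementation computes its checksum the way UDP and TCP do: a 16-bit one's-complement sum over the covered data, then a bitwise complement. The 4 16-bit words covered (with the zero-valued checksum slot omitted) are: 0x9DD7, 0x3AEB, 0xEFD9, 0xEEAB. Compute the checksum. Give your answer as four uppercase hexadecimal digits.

One's-complement addition (fold any carry out of bit 15 back into bit 0):
  0x9DD7 + 0x3AEB = 0x0D8C2
  0xD8C2 + 0xEFD9 = 0x1C89B → wrap carry → 0xC89C
  0xC89C + 0xEEAB = 0x1B747 → wrap carry → 0xB748
One's-complement sum = 0xB748.
Checksum = ~0xB748 & 0xFFFF = 0x48B7.

48B7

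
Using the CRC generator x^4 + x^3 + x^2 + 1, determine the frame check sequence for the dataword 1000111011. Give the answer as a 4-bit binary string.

Append 4 zeros: 10001110110000. Divide by 11101 (XOR where the leading bit is 1):
  pos 0: 10001 XOR 11101 = 01100
  pos 1: 11001 XOR 11101 = 00100
  pos 3: 10010 XOR 11101 = 01111
  pos 4: 11111 XOR 11101 = 00010
  pos 7: 10100 XOR 11101 = 01001
  pos 8: 10010 XOR 11101 = 01111
  pos 9: 11110 XOR 11101 = 00011
Remainder (last 4 bits) = 0011. This is the CRC / FCS.

0011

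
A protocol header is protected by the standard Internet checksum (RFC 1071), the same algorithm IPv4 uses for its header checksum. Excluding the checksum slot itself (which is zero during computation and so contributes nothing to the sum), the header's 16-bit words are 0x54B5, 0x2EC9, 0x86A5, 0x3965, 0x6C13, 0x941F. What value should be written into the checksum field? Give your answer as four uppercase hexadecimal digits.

BC43

One's-complement addition (fold any carry out of bit 15 back into bit 0):
  0x54B5 + 0x2EC9 = 0x0837E
  0x837E + 0x86A5 = 0x10A23 → wrap carry → 0x0A24
  0x0A24 + 0x3965 = 0x04389
  0x4389 + 0x6C13 = 0x0AF9C
  0xAF9C + 0x941F = 0x143BB → wrap carry → 0x43BC
One's-complement sum = 0x43BC.
Checksum = ~0x43BC & 0xFFFF = 0xBC43.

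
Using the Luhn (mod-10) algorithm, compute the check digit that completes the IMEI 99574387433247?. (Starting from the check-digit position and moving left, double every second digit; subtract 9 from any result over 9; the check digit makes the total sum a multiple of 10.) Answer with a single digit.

3

Partial digits right→left: 7 4 2 3 3 4 7 8 3 4 7 5 9 9
Double every second digit counting from the check-digit position (so the 1st, 3rd, 5th, ... of the partial from the right).
  doubled (with −9 where >9): 5 4 6 5 6 5 9 → sum 40
  kept as-is: 4 3 4 8 4 5 9 → sum 37
Total = 40 + 37 = 77.
Check digit = (10 − (77 mod 10)) mod 10 = 3.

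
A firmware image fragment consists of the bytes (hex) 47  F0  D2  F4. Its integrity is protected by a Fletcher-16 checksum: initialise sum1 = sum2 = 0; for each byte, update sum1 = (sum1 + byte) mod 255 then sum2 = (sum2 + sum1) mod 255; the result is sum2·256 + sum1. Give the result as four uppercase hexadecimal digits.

8A00

Running sums (mod 255):
  after byte 0 (47): sum1=71, sum2=71
  after byte 1 (F0): sum1=56, sum2=127
  after byte 2 (D2): sum1=11, sum2=138
  after byte 3 (F4): sum1=0, sum2=138
Checksum = sum2·256 + sum1 = 138·256 + 0 = 35328 = 0x8A00.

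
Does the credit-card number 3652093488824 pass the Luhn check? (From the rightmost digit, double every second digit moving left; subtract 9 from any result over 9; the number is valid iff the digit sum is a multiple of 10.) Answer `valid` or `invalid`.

From the right, keep odd positions and double even positions (subtract 9 from any doubled value over 9):
  doubled (positions 2,4,...): 4 7 8 9 4 3 → sum 35
  kept (positions 1,3,...): 4 8 8 3 0 5 3 → sum 31
Total = 66.
66 mod 10 = 6, so the number is invalid.

invalid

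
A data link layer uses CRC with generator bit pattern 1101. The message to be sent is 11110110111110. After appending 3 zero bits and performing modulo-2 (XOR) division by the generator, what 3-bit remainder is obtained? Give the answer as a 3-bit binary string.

Append 3 zeros: 11110110111110000. Divide by 1101 (XOR where the leading bit is 1):
  pos 0: 1111 XOR 1101 = 0010
  pos 2: 1001 XOR 1101 = 0100
  pos 3: 1001 XOR 1101 = 0100
  pos 4: 1000 XOR 1101 = 0101
  pos 5: 1011 XOR 1101 = 0110
  pos 6: 1101 XOR 1101 = 0000
  pos 10: 1110 XOR 1101 = 0011
  pos 12: 1100 XOR 1101 = 0001
Remainder (last 3 bits) = 010. This is the CRC / FCS.

010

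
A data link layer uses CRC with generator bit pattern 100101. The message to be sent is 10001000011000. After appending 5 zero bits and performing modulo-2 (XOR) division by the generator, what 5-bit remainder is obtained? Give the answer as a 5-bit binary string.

01001

Append 5 zeros: 1000100001100000000. Divide by 100101 (XOR where the leading bit is 1):
  pos 0: 100010 XOR 100101 = 000111
  pos 3: 111000 XOR 100101 = 011101
  pos 4: 111011 XOR 100101 = 011110
  pos 5: 111101 XOR 100101 = 011000
  pos 6: 110000 XOR 100101 = 010101
  pos 7: 101010 XOR 100101 = 001111
  pos 9: 111100 XOR 100101 = 011001
  pos 10: 110010 XOR 100101 = 010111
  pos 11: 101110 XOR 100101 = 001011
  pos 13: 101100 XOR 100101 = 001001
Remainder (last 5 bits) = 01001. This is the CRC / FCS.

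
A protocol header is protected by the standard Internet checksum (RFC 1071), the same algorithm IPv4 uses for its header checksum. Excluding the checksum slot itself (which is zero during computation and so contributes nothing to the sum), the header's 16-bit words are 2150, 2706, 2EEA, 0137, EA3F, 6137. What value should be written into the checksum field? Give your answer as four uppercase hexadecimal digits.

One's-complement addition (fold any carry out of bit 15 back into bit 0):
  0x2150 + 0x2706 = 0x04856
  0x4856 + 0x2EEA = 0x07740
  0x7740 + 0x0137 = 0x07877
  0x7877 + 0xEA3F = 0x162B6 → wrap carry → 0x62B7
  0x62B7 + 0x6137 = 0x0C3EE
One's-complement sum = 0xC3EE.
Checksum = ~0xC3EE & 0xFFFF = 0x3C11.

3C11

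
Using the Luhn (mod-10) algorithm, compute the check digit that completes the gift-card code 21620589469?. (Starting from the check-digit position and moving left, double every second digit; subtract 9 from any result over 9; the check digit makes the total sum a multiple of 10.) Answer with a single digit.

6

Partial digits right→left: 9 6 4 9 8 5 0 2 6 1 2
Double every second digit counting from the check-digit position (so the 1st, 3rd, 5th, ... of the partial from the right).
  doubled (with −9 where >9): 9 8 7 0 3 4 → sum 31
  kept as-is: 6 9 5 2 1 → sum 23
Total = 31 + 23 = 54.
Check digit = (10 − (54 mod 10)) mod 10 = 6.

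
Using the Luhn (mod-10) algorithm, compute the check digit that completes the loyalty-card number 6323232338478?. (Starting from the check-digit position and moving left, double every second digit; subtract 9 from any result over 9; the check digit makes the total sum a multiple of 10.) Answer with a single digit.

7

Partial digits right→left: 8 7 4 8 3 3 2 3 2 3 2 3 6
Double every second digit counting from the check-digit position (so the 1st, 3rd, 5th, ... of the partial from the right).
  doubled (with −9 where >9): 7 8 6 4 4 4 3 → sum 36
  kept as-is: 7 8 3 3 3 3 → sum 27
Total = 36 + 27 = 63.
Check digit = (10 − (63 mod 10)) mod 10 = 7.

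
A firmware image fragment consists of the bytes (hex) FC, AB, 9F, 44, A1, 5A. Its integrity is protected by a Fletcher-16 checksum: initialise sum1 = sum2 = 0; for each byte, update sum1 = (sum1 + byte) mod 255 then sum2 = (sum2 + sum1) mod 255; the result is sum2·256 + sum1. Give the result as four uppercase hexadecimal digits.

Running sums (mod 255):
  after byte 0 (FC): sum1=252, sum2=252
  after byte 1 (AB): sum1=168, sum2=165
  after byte 2 (9F): sum1=72, sum2=237
  after byte 3 (44): sum1=140, sum2=122
  after byte 4 (A1): sum1=46, sum2=168
  after byte 5 (5A): sum1=136, sum2=49
Checksum = sum2·256 + sum1 = 49·256 + 136 = 12680 = 0x3188.

3188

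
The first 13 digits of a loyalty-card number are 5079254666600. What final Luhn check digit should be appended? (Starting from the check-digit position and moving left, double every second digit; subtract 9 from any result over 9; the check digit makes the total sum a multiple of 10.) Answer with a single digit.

Partial digits right→left: 0 0 6 6 6 6 4 5 2 9 7 0 5
Double every second digit counting from the check-digit position (so the 1st, 3rd, 5th, ... of the partial from the right).
  doubled (with −9 where >9): 0 3 3 8 4 5 1 → sum 24
  kept as-is: 0 6 6 5 9 0 → sum 26
Total = 24 + 26 = 50.
Check digit = (10 − (50 mod 10)) mod 10 = 0.

0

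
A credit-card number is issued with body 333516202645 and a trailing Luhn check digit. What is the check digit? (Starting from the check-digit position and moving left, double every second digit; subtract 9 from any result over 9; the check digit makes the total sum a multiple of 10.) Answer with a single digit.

Partial digits right→left: 5 4 6 2 0 2 6 1 5 3 3 3
Double every second digit counting from the check-digit position (so the 1st, 3rd, 5th, ... of the partial from the right).
  doubled (with −9 where >9): 1 3 0 3 1 6 → sum 14
  kept as-is: 4 2 2 1 3 3 → sum 15
Total = 14 + 15 = 29.
Check digit = (10 − (29 mod 10)) mod 10 = 1.

1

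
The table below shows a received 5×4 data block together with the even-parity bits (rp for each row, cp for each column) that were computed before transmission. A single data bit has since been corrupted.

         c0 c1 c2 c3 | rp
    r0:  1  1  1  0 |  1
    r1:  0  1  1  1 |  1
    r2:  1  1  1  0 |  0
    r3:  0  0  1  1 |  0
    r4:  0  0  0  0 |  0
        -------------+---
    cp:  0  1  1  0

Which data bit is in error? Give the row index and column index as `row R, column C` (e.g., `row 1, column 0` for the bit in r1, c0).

row 2, column 2

Recompute each row's even parity and compare to rp:
  r0: data parity 1, sent rp 1 → ok
  r1: data parity 1, sent rp 1 → ok
  r2: data parity 1, sent rp 0 → mismatch
  r3: data parity 0, sent rp 0 → ok
  r4: data parity 0, sent rp 0 → ok
Recompute each column's even parity and compare to cp:
  c0: data parity 0, sent cp 0 → ok
  c1: data parity 1, sent cp 1 → ok
  c2: data parity 0, sent cp 1 → mismatch
  c3: data parity 0, sent cp 0 → ok
Exactly one row (r2) and one column (c2) fail → the flipped bit is at their intersection.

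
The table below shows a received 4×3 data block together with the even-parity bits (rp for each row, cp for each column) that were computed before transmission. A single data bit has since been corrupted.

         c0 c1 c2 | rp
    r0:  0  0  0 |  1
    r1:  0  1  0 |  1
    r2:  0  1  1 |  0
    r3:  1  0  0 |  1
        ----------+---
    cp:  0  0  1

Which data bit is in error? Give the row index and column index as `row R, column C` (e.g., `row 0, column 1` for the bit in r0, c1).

Recompute each row's even parity and compare to rp:
  r0: data parity 0, sent rp 1 → mismatch
  r1: data parity 1, sent rp 1 → ok
  r2: data parity 0, sent rp 0 → ok
  r3: data parity 1, sent rp 1 → ok
Recompute each column's even parity and compare to cp:
  c0: data parity 1, sent cp 0 → mismatch
  c1: data parity 0, sent cp 0 → ok
  c2: data parity 1, sent cp 1 → ok
Exactly one row (r0) and one column (c0) fail → the flipped bit is at their intersection.

row 0, column 0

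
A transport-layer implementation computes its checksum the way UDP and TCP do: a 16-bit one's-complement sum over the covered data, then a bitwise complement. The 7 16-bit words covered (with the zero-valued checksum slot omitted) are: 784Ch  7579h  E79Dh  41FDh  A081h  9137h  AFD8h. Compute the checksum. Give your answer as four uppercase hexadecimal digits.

070D

One's-complement addition (fold any carry out of bit 15 back into bit 0):
  0x784C + 0x7579 = 0x0EDC5
  0xEDC5 + 0xE79D = 0x1D562 → wrap carry → 0xD563
  0xD563 + 0x41FD = 0x11760 → wrap carry → 0x1761
  0x1761 + 0xA081 = 0x0B7E2
  0xB7E2 + 0x9137 = 0x14919 → wrap carry → 0x491A
  0x491A + 0xAFD8 = 0x0F8F2
One's-complement sum = 0xF8F2.
Checksum = ~0xF8F2 & 0xFFFF = 0x070D.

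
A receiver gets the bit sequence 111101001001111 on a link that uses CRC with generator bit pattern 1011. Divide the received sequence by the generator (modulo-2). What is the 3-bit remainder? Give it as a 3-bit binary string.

Modulo-2 division of 111101001001111 by 1011:
  pos 0: 1111 XOR 1011 = 0100
  pos 1: 1000 XOR 1011 = 0011
  pos 3: 1110 XOR 1011 = 0101
  pos 4: 1010 XOR 1011 = 0001
  pos 7: 1100 XOR 1011 = 0111
  pos 8: 1111 XOR 1011 = 0100
  pos 9: 1001 XOR 1011 = 0010
  pos 11: 1011 XOR 1011 = 0000
Remainder = 000 (zero — the frame passes the CRC check).

000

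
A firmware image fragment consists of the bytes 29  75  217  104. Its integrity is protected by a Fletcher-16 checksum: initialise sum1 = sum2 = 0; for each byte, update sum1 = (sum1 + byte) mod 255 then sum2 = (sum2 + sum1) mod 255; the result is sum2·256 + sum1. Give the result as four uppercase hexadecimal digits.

72AA

Running sums (mod 255):
  after byte 0 (29): sum1=29, sum2=29
  after byte 1 (75): sum1=104, sum2=133
  after byte 2 (217): sum1=66, sum2=199
  after byte 3 (104): sum1=170, sum2=114
Checksum = sum2·256 + sum1 = 114·256 + 170 = 29354 = 0x72AA.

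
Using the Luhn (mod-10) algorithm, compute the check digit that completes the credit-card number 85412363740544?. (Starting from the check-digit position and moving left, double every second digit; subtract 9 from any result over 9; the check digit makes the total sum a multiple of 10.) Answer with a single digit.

Partial digits right→left: 4 4 5 0 4 7 3 6 3 2 1 4 5 8
Double every second digit counting from the check-digit position (so the 1st, 3rd, 5th, ... of the partial from the right).
  doubled (with −9 where >9): 8 1 8 6 6 2 1 → sum 32
  kept as-is: 4 0 7 6 2 4 8 → sum 31
Total = 32 + 31 = 63.
Check digit = (10 − (63 mod 10)) mod 10 = 7.

7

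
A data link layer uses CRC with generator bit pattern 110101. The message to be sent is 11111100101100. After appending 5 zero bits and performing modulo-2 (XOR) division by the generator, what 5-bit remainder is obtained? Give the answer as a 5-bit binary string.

Append 5 zeros: 1111110010110000000. Divide by 110101 (XOR where the leading bit is 1):
  pos 0: 111111 XOR 110101 = 001010
  pos 2: 101000 XOR 110101 = 011101
  pos 3: 111011 XOR 110101 = 001110
  pos 5: 111001 XOR 110101 = 001100
  pos 7: 110010 XOR 110101 = 000111
  pos 10: 111000 XOR 110101 = 001101
  pos 12: 110100 XOR 110101 = 000001
Remainder (last 5 bits) = 00010. This is the CRC / FCS.

00010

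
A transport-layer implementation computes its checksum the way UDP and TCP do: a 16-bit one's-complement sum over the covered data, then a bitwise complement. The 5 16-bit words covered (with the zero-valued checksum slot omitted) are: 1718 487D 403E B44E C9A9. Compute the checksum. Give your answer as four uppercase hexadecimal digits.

E233

One's-complement addition (fold any carry out of bit 15 back into bit 0):
  0x1718 + 0x487D = 0x05F95
  0x5F95 + 0x403E = 0x09FD3
  0x9FD3 + 0xB44E = 0x15421 → wrap carry → 0x5422
  0x5422 + 0xC9A9 = 0x11DCB → wrap carry → 0x1DCC
One's-complement sum = 0x1DCC.
Checksum = ~0x1DCC & 0xFFFF = 0xE233.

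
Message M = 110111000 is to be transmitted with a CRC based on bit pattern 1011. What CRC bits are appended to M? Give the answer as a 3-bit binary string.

Append 3 zeros: 110111000000. Divide by 1011 (XOR where the leading bit is 1):
  pos 0: 1101 XOR 1011 = 0110
  pos 1: 1101 XOR 1011 = 0110
  pos 2: 1101 XOR 1011 = 0110
  pos 3: 1100 XOR 1011 = 0111
  pos 4: 1110 XOR 1011 = 0101
  pos 5: 1010 XOR 1011 = 0001
  pos 8: 1000 XOR 1011 = 0011
Remainder (last 3 bits) = 011. This is the CRC / FCS.

011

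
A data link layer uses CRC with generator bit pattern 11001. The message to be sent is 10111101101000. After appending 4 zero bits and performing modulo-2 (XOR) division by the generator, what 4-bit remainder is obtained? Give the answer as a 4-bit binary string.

Append 4 zeros: 101111011010000000. Divide by 11001 (XOR where the leading bit is 1):
  pos 0: 10111 XOR 11001 = 01110
  pos 1: 11101 XOR 11001 = 00100
  pos 3: 10001 XOR 11001 = 01000
  pos 4: 10001 XOR 11001 = 01000
  pos 5: 10000 XOR 11001 = 01001
  pos 6: 10011 XOR 11001 = 01010
  pos 7: 10100 XOR 11001 = 01101
  pos 8: 11010 XOR 11001 = 00011
  pos 11: 11000 XOR 11001 = 00001
Remainder (last 4 bits) = 0100. This is the CRC / FCS.

0100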